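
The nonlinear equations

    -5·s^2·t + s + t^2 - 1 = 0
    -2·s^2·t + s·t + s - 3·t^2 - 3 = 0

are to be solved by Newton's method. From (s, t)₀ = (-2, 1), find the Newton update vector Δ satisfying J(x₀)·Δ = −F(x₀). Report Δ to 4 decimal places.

At (-2, 1): F = (-22.0000, -18.0000).
Jacobian J = [[-10·s·t + 1, -5·s^2 + 2·t], [-4·s·t + t + 1, -2·s^2 + s - 6·t]].
At the point, J = [[21.0000, -18.0000], [10.0000, -16.0000]] (det J = -156.0000).
Solving J·Δ = −F gives Δ = (0.1795, -1.0128).

(0.1795, -1.0128)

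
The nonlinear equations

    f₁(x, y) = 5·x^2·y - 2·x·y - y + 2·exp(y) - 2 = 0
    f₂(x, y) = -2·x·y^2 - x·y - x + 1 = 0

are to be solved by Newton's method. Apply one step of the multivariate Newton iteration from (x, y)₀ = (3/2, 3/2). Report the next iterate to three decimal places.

(1.135, 0.838)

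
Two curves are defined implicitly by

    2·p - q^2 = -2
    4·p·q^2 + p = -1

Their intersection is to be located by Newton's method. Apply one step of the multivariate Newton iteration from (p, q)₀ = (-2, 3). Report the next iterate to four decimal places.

At (-2, 3): F = (-11.0000, -73.0000).
Jacobian J = [[2, -2·q], [4·q^2 + 1, 8·p·q]].
At the point, J = [[2.0000, -6.0000], [37.0000, -48.0000]] (det J = 126.0000).
Solving J·Δ = −F gives Δ = (-0.7143, -2.0714).
Then the next iterate is (p, q)₁ = (-2.7143, 0.9286).

(-2.7143, 0.9286)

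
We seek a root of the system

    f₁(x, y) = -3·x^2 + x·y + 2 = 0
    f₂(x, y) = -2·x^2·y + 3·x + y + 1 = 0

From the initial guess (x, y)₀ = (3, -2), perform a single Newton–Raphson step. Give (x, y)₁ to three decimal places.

(1.475, -1.834)

At (3, -2): F = (-31.000, 44.000).
Jacobian J = [[-6·x + y, x], [-4·x·y + 3, -2·x^2 + 1]].
At the point, J = [[-20.000, 3.000], [27.000, -17.000]] (det J = 259.000).
Solving J·Δ = −F gives Δ = (-1.525, 0.166).
Then the next iterate is (x, y)₁ = (1.475, -1.834).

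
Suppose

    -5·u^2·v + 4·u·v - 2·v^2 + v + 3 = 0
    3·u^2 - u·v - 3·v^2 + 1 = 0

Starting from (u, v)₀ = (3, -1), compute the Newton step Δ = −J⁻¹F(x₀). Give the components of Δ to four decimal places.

At (3, -1): F = (33.0000, 28.0000).
Jacobian J = [[-10·u·v + 4·v, -5·u^2 + 4·u - 4·v + 1], [6·u - v, -u - 6·v]].
At the point, J = [[26.0000, -28.0000], [19.0000, 3.0000]] (det J = 610.0000).
Solving J·Δ = −F gives Δ = (-1.4475, -0.1656).

(-1.4475, -0.1656)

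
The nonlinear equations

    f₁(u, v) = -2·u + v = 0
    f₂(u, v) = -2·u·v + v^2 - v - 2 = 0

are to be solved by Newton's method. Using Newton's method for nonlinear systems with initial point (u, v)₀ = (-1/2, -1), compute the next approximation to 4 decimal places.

At (-1/2, -1): F = (0.0000, -1.0000).
Jacobian J = [[-2, 1], [-2·v, -2·u + 2·v - 1]].
At the point, J = [[-2.0000, 1.0000], [2.0000, -2.0000]] (det J = 2.0000).
Solving J·Δ = −F gives Δ = (-0.5000, -1.0000).
Then the next iterate is (u, v)₁ = (-1.0000, -2.0000).

(-1.0000, -2.0000)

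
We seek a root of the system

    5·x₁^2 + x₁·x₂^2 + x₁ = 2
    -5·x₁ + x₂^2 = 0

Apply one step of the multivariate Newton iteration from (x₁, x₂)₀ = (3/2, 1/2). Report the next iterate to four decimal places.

At (3/2, 1/2): F = (11.1250, -7.2500).
Jacobian J = [[10·x₁ + x₂^2 + 1, 2·x₁·x₂], [-5, 2·x₂]].
At the point, J = [[16.2500, 1.5000], [-5.0000, 1.0000]] (det J = 23.7500).
Solving J·Δ = −F gives Δ = (-0.9263, 2.6184).
Then the next iterate is (x₁, x₂)₁ = (0.5737, 3.1184).

(0.5737, 3.1184)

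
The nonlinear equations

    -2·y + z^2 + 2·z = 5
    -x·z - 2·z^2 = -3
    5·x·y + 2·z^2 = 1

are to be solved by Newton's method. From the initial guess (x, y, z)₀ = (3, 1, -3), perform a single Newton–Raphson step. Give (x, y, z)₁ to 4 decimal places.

At (3, 1, -3): F = (-4.0000, -6.0000, 32.0000).
Jacobian J = [[0, -2, 2·z + 2], [-z, 0, -x - 4·z], [5·y, 5·x, 4·z]].
At the point, J = [[0.0000, -2.0000, -4.0000], [3.0000, 0.0000, 9.0000], [5.0000, 15.0000, -12.0000]] (det J = -342.0000).
Solving J·Δ = −F gives Δ = (1.3684, -2.4211, 0.2105).
Then the next iterate is (x, y, z)₁ = (4.3684, -1.4211, -2.7895).

(4.3684, -1.4211, -2.7895)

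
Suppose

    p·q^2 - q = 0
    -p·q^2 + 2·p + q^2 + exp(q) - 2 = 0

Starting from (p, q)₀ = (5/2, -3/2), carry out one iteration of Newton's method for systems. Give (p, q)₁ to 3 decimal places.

At (5/2, -3/2): F = (7.125, -0.15187).
Jacobian J = [[q^2, 2·p·q - 1], [-q^2 + 2, -2·p·q + 2·q + exp(q)]].
At the point, J = [[2.250, -8.500], [-0.250, 4.72313]] (det J = 8.50204).
Solving J·Δ = −F gives Δ = (-3.806, -0.169).
Then the next iterate is (p, q)₁ = (-1.306, -1.669).

(-1.306, -1.669)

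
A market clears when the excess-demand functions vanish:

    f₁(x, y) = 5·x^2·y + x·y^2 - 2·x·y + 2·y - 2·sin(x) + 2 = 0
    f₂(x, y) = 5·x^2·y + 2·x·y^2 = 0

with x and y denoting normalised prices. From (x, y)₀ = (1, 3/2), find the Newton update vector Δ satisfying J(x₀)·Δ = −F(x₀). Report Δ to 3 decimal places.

(1.323, -3.437)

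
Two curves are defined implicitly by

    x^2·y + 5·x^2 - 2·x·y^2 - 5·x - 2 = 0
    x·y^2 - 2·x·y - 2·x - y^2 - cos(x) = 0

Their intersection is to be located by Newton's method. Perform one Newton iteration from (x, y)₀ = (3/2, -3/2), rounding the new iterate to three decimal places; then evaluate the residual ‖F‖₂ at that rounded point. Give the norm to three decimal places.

At (3/2, -3/2): F = (-8.375, 2.55426).
Jacobian J = [[2·x·y + 10·x - 2·y^2 - 5, x^2 - 4·x·y], [y^2 - 2·y + sin(x) - 2, 2·x·y - 2·x - 2·y]].
At the point, J = [[1.000, 11.250], [4.24749, -4.500]] (det J = -52.28432).
Solving J·Δ = −F gives Δ = (0.171, 0.729).
Then the next iterate is (x, y)₁ = (1.671, -0.771).
Re-evaluating at (1.671, -0.771): F = (-0.53323, -0.26641), so ‖F‖₂ = 0.596.

0.596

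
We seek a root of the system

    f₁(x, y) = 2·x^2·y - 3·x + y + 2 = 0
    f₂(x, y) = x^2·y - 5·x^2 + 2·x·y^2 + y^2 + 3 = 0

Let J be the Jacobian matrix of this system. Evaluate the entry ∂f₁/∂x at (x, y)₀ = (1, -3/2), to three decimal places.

-9.000

∂f₁/∂x = 4·x·y - 3.
At (1, -3/2) this is -9.000.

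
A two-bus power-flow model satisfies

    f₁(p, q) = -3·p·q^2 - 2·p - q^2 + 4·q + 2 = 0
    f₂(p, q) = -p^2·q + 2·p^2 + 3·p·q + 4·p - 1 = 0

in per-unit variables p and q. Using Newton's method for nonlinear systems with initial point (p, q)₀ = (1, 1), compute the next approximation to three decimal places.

At (1, 1): F = (0.000, 7.000).
Jacobian J = [[-3·q^2 - 2, -6·p·q - 2·q + 4], [-2·p·q + 4·p + 3·q + 4, -p^2 + 3·p]].
At the point, J = [[-5.000, -4.000], [9.000, 2.000]] (det J = 26.000).
Solving J·Δ = −F gives Δ = (-1.077, 1.346).
Then the next iterate is (p, q)₁ = (-0.077, 2.346).

(-0.077, 2.346)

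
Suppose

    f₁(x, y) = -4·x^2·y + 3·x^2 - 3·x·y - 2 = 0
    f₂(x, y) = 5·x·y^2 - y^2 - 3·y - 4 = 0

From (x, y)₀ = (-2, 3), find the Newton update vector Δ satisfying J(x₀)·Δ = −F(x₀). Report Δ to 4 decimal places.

At (-2, 3): F = (-20.0000, -112.0000).
Jacobian J = [[-8·x·y + 6·x - 3·y, -4·x^2 - 3·x], [5·y^2, 10·x·y - 2·y - 3]].
At the point, J = [[27.0000, -10.0000], [45.0000, -69.0000]] (det J = -1413.0000).
Solving J·Δ = −F gives Δ = (0.1840, -1.5032).

(0.1840, -1.5032)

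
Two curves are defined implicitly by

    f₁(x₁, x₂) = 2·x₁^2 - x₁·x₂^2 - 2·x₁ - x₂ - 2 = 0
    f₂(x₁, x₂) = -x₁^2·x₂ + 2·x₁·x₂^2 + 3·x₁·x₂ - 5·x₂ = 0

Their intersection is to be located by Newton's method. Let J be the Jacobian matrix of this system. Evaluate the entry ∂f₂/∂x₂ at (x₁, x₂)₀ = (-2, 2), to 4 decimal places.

∂f₂/∂x₂ = -x₁^2 + 4·x₁·x₂ + 3·x₁ - 5.
At (-2, 2) this is -31.0000.

-31.0000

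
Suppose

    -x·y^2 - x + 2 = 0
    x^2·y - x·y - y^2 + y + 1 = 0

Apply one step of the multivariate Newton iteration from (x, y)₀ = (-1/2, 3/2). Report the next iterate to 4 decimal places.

(0.2701, 0.7518)

At (-1/2, 3/2): F = (3.6250, 1.3750).
Jacobian J = [[-y^2 - 1, -2·x·y], [2·x·y - y, x^2 - x - 2·y + 1]].
At the point, J = [[-3.2500, 1.5000], [-3.0000, -1.2500]] (det J = 8.5625).
Solving J·Δ = −F gives Δ = (0.7701, -0.7482).
Then the next iterate is (x, y)₁ = (0.2701, 0.7518).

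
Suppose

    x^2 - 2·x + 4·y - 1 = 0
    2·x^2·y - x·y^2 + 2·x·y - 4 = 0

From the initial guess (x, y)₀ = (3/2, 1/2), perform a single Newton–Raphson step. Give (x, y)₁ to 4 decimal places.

At (3/2, 1/2): F = (0.2500, -0.6250).
Jacobian J = [[2·x - 2, 4], [4·x·y - y^2 + 2·y, 2·x^2 - 2·x·y + 2·x]].
At the point, J = [[1.0000, 4.0000], [3.7500, 6.0000]] (det J = -9.0000).
Solving J·Δ = −F gives Δ = (0.4444, -0.1736).
Then the next iterate is (x, y)₁ = (1.9444, 0.3264).

(1.9444, 0.3264)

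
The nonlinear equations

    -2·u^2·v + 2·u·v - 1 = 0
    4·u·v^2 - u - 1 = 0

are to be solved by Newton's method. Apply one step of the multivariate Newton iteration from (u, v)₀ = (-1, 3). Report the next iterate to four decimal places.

(-0.4247, 2.3390)

At (-1, 3): F = (-13.0000, -36.0000).
Jacobian J = [[-4·u·v + 2·v, -2·u^2 + 2·u], [4·v^2 - 1, 8·u·v]].
At the point, J = [[18.0000, -4.0000], [35.0000, -24.0000]] (det J = -292.0000).
Solving J·Δ = −F gives Δ = (0.5753, -0.6610).
Then the next iterate is (u, v)₁ = (-0.4247, 2.3390).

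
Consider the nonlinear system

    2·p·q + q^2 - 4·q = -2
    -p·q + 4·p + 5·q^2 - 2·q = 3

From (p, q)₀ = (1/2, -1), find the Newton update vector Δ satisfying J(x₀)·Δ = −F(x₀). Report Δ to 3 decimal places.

(0.850, 0.860)

At (1/2, -1): F = (6.000, 6.500).
Jacobian J = [[2·q, 2·p + 2·q - 4], [-q + 4, -p + 10·q - 2]].
At the point, J = [[-2.000, -5.000], [5.000, -12.500]] (det J = 50.000).
Solving J·Δ = −F gives Δ = (0.850, 0.860).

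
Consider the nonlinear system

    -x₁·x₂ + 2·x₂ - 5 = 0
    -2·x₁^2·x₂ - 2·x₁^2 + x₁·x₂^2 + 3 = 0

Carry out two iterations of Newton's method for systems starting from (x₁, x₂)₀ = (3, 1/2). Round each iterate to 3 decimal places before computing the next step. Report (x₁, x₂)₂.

(-4.451, -16.135)

At (3, 1/2): F = (-5.500, -23.250).
Jacobian J = [[-x₂, -x₁ + 2], [-4·x₁·x₂ - 4·x₁ + x₂^2, -2·x₁^2 + 2·x₁·x₂]].
At the point, J = [[-0.500, -1.000], [-17.750, -15.000]] (det J = -10.250).
Solving J·Δ = −F gives Δ = (5.780, -8.390).
Then the next iterate is (x₁, x₂)₁ = (8.780, -7.890).
Round to (8.780, -7.890) and repeat: F = (48.49420, 1611.85159), J = [[7.890, -6.780], [304.22890, -292.72520]].
Δ = (-13.231, -8.245), so (x₁, x₂)₂ = (-4.451, -16.135).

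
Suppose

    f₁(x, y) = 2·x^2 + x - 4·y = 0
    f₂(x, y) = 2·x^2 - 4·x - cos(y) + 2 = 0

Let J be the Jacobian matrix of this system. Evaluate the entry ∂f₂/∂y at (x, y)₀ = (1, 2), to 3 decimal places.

0.909

∂f₂/∂y = sin(y).
At (1, 2) this is 0.909.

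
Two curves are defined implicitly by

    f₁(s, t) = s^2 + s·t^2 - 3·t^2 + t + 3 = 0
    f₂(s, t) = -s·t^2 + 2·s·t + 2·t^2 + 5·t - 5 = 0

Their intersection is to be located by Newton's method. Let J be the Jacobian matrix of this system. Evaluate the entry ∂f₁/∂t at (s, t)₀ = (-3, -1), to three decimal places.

13.000

∂f₁/∂t = 2·s·t - 6·t + 1.
At (-3, -1) this is 13.000.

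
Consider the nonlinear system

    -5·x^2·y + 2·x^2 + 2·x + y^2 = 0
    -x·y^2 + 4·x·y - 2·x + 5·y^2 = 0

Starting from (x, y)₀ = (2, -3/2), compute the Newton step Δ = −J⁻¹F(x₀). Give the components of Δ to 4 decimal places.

(-0.9320, 0.3030)

At (2, -3/2): F = (44.2500, -9.2500).
Jacobian J = [[-10·x·y + 4·x + 2, -5·x^2 + 2·y], [-y^2 + 4·y - 2, -2·x·y + 4·x + 10·y]].
At the point, J = [[40.0000, -23.0000], [-10.2500, -1.0000]] (det J = -275.7500).
Solving J·Δ = −F gives Δ = (-0.9320, 0.3030).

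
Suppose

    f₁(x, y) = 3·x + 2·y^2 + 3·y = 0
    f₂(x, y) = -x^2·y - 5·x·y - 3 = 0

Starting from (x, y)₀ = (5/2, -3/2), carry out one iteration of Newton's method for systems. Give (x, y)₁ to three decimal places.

(-3.300, -4.800)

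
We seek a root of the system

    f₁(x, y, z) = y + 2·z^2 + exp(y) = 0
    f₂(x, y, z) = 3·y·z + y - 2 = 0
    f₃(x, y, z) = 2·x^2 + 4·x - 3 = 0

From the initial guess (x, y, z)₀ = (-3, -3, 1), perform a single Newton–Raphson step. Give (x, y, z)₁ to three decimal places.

At (-3, -3, 1): F = (-0.95021, -14.000, 3.000).
Jacobian J = [[0, exp(y) + 1, 4·z], [0, 3·z + 1, 3·y], [4·x + 4, 0, 0]].
At the point, J = [[0.000, 1.04979, 4.000], [0.000, 4.000, -9.000], [-8.000, 0.000, 0.000]] (det J = 203.58467).
Solving J·Δ = −F gives Δ = (0.375, 2.537, -0.428).
Then the next iterate is (x, y, z)₁ = (-2.625, -0.463, 0.572).

(-2.625, -0.463, 0.572)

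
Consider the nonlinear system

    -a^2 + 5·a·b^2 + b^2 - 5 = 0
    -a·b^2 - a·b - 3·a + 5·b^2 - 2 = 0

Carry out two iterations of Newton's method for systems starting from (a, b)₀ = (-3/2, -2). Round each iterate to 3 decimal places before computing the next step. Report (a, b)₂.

(-0.040, -0.733)

At (-3/2, -2): F = (-33.250, 25.500).
Jacobian J = [[-2·a + 5·b^2, 10·a·b + 2·b], [-b^2 - b - 3, -2·a·b - a + 10·b]].
At the point, J = [[23.000, 26.000], [-5.000, -24.500]] (det J = -433.500).
Solving J·Δ = −F gives Δ = (0.350, 0.969).
Then the next iterate is (a, b)₁ = (-1.150, -1.031).
Round to (-1.150, -1.031) and repeat: F = (-11.37156, 6.80156), J = [[7.61480, 9.79450], [-3.03196, -11.53130]].
Δ = (1.110, 0.298), so (a, b)₂ = (-0.040, -0.733).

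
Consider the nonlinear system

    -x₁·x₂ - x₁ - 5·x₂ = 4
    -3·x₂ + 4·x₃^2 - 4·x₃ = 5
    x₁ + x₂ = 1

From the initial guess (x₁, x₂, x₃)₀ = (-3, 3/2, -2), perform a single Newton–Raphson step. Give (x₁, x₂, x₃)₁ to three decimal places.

At (-3, 3/2, -2): F = (-4.000, 14.500, -2.500).
Jacobian J = [[-x₂ - 1, -x₁ - 5, 0], [0, -3, 8·x₃ - 4], [1, 1, 0]].
At the point, J = [[-2.500, -2.000, 0.000], [0.000, -3.000, -20.000], [1.000, 1.000, 0.000]] (det J = -10.000).
Solving J·Δ = −F gives Δ = (-18.000, 20.500, -2.350).
Then the next iterate is (x₁, x₂, x₃)₁ = (-21.000, 22.000, -4.350).

(-21.000, 22.000, -4.350)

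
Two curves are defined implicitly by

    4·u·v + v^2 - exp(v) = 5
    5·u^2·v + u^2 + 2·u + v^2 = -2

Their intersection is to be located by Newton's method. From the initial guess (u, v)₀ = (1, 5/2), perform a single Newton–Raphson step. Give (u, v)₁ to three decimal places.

At (1, 5/2): F = (-0.93249, 23.750).
Jacobian J = [[4·v, 4·u + 2·v - exp(v)], [10·u·v + 2·u + 2, 5·u^2 + 2·v]].
At the point, J = [[10.000, -3.18249], [29.000, 10.000]] (det J = 192.29232).
Solving J·Δ = −F gives Δ = (-0.345, -1.376).
Then the next iterate is (u, v)₁ = (0.655, 1.124).

(0.655, 1.124)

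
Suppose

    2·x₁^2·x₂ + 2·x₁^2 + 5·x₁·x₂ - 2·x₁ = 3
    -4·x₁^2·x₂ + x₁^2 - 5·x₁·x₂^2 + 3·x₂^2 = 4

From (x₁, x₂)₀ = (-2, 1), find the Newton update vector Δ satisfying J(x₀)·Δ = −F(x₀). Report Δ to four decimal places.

(0.5517, -0.0862)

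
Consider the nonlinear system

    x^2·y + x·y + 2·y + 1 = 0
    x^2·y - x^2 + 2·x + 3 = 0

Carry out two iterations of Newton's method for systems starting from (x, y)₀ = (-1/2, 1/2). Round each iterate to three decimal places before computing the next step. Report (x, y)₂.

(-0.911, -0.541)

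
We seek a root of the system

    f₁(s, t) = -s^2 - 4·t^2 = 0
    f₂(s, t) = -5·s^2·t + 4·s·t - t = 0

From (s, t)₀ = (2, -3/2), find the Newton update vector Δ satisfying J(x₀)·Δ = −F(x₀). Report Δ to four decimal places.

(-0.2754, 0.9915)

At (2, -3/2): F = (-13.0000, 19.5000).
Jacobian J = [[-2·s, -8·t], [-10·s·t + 4·t, -5·s^2 + 4·s - 1]].
At the point, J = [[-4.0000, 12.0000], [24.0000, -13.0000]] (det J = -236.0000).
Solving J·Δ = −F gives Δ = (-0.2754, 0.9915).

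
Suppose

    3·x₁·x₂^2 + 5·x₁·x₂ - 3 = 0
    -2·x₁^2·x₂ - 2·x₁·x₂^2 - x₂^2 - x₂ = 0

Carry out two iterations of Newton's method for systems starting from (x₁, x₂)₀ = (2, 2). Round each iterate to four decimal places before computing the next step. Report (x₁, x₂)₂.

(-0.2285, 1.4772)

At (2, 2): F = (41.0000, -38.0000).
Jacobian J = [[3·x₂^2 + 5·x₂, 6·x₁·x₂ + 5·x₁], [-4·x₁·x₂ - 2·x₂^2, -2·x₁^2 - 4·x₁·x₂ - 2·x₂ - 1]].
At the point, J = [[22.0000, 34.0000], [-24.0000, -29.0000]] (det J = 178.0000).
Solving J·Δ = −F gives Δ = (-0.5787, -0.8315).
Then the next iterate is (x₁, x₂)₁ = (1.4213, 1.1685).
Round to (1.4213, 1.1685) and repeat: F = (11.125841, -11.136115), J = [[9.938677, 17.071234], [-9.373941, -14.020344]].
Δ = (-1.6498, 0.3087), so (x₁, x₂)₂ = (-0.2285, 1.4772).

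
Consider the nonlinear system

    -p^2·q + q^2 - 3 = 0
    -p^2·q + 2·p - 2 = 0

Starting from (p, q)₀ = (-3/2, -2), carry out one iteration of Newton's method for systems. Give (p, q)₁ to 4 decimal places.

(-2.8478, 0.1739)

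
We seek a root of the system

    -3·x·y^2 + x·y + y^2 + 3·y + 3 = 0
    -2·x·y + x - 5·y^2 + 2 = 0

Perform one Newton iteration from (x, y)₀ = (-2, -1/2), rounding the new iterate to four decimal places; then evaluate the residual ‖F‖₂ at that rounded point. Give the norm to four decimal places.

2282.1309

At (-2, -1/2): F = (4.2500, -3.2500).
Jacobian J = [[-3·y^2 + y, -6·x·y + x + 2·y + 3], [-2·y + 1, -2·x - 10·y]].
At the point, J = [[-1.2500, -6.0000], [2.0000, 9.0000]] (det J = 0.7500).
Solving J·Δ = −F gives Δ = (-25.0000, 5.9167).
Then the next iterate is (x, y)₁ = (-27.0000, 5.4167).
Re-evaluating at (-27.0000, 5.4167): F = (2278.931589, 120.798606), so ‖F‖₂ = 2282.1309.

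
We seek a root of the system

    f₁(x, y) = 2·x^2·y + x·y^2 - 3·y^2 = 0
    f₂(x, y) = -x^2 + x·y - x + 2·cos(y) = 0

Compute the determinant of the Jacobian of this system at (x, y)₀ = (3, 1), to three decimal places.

J = [[4·x·y + y^2, 2·x^2 + 2·x·y - 6·y], [-2·x + y - 1, x - 2·sin(y)]].
At the point, J = [[13.000, 18.000], [-6.000, 1.31706]].
det J = 125.122.

125.122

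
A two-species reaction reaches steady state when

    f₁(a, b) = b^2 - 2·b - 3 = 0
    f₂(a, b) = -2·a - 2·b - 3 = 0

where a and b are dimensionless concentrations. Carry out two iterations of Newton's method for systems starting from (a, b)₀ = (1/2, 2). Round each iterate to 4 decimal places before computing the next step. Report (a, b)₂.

(-4.5500, 3.0500)

At (1/2, 2): F = (-3.0000, -8.0000).
Jacobian J = [[0, 2·b - 2], [-2, -2]].
At the point, J = [[0.0000, 2.0000], [-2.0000, -2.0000]] (det J = 4.0000).
Solving J·Δ = −F gives Δ = (-5.5000, 1.5000).
Then the next iterate is (a, b)₁ = (-5.0000, 3.5000).
Round to (-5.0000, 3.5000) and repeat: F = (2.2500, 0.0000), J = [[0.0000, 5.0000], [-2.0000, -2.0000]].
Δ = (0.4500, -0.4500), so (a, b)₂ = (-4.5500, 3.0500).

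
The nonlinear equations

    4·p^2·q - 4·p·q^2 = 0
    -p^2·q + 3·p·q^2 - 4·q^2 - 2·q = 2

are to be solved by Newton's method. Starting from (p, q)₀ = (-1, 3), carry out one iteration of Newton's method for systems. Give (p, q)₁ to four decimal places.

At (-1, 3): F = (48.0000, -74.0000).
Jacobian J = [[8·p·q - 4·q^2, 4·p^2 - 8·p·q], [-2·p·q + 3·q^2, -p^2 + 6·p·q - 8·q - 2]].
At the point, J = [[-60.0000, 28.0000], [33.0000, -45.0000]] (det J = 1776.0000).
Solving J·Δ = −F gives Δ = (0.0495, -1.6081).
Then the next iterate is (p, q)₁ = (-0.9505, 1.3919).

(-0.9505, 1.3919)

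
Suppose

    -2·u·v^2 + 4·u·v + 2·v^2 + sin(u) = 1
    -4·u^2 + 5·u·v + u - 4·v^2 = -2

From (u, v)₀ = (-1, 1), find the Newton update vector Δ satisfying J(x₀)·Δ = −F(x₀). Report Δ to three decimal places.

(0.808, -0.053)

At (-1, 1): F = (-1.84147, -12.000).
Jacobian J = [[-2·v^2 + 4·v + cos(u), -4·u·v + 4·u + 4·v], [-8·u + 5·v + 1, 5·u - 8·v]].
At the point, J = [[2.54030, 4.000], [14.000, -13.000]] (det J = -89.02393).
Solving J·Δ = −F gives Δ = (0.808, -0.053).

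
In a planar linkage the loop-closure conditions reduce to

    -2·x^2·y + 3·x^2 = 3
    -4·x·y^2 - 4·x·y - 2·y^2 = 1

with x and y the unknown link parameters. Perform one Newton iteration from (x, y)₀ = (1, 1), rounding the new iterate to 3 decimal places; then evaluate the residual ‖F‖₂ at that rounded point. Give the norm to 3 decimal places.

2.426

At (1, 1): F = (-2.000, -11.000).
Jacobian J = [[-4·x·y + 6·x, -2·x^2], [-4·y^2 - 4·y, -8·x·y - 4·x - 4·y]].
At the point, J = [[2.000, -2.000], [-8.000, -16.000]] (det J = -48.000).
Solving J·Δ = −F gives Δ = (0.208, -0.792).
Then the next iterate is (x, y)₁ = (1.208, 0.208).
Re-evaluating at (1.208, 0.208): F = (0.77074, -2.30064), so ‖F‖₂ = 2.426.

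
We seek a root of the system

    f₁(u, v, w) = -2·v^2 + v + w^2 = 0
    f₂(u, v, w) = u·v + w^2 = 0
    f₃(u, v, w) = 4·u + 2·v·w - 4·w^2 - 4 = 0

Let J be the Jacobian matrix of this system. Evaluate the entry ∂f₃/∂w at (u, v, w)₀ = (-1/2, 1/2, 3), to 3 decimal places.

-23.000

∂f₃/∂w = 2·v - 8·w.
At (-1/2, 1/2, 3) this is -23.000.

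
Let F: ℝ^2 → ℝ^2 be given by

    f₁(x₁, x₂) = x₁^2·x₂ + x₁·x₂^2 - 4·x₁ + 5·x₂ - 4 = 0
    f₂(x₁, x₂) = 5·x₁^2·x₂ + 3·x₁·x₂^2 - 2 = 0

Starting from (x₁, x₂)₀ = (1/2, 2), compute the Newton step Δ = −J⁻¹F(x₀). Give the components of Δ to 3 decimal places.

(0.000, -0.897)

At (1/2, 2): F = (6.500, 6.500).
Jacobian J = [[2·x₁·x₂ + x₂^2 - 4, x₁^2 + 2·x₁·x₂ + 5], [10·x₁·x₂ + 3·x₂^2, 5·x₁^2 + 6·x₁·x₂]].
At the point, J = [[2.000, 7.250], [22.000, 7.250]] (det J = -145.000).
Solving J·Δ = −F gives Δ = (0.000, -0.897).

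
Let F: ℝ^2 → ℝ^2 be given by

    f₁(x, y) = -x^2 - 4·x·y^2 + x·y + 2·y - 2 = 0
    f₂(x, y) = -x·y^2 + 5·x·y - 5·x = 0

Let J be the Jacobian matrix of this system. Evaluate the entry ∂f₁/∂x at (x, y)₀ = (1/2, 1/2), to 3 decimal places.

-1.500

∂f₁/∂x = -2·x - 4·y^2 + y.
At (1/2, 1/2) this is -1.500.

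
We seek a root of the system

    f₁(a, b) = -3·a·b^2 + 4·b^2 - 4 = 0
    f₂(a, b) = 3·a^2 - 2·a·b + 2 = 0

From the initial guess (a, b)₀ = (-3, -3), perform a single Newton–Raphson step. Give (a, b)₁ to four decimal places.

(-1.6011, -2.0355)

At (-3, -3): F = (113.0000, 11.0000).
Jacobian J = [[-3·b^2, -6·a·b + 8·b], [6·a - 2·b, -2·a]].
At the point, J = [[-27.0000, -78.0000], [-12.0000, 6.0000]] (det J = -1098.0000).
Solving J·Δ = −F gives Δ = (1.3989, 0.9645).
Then the next iterate is (a, b)₁ = (-1.6011, -2.0355).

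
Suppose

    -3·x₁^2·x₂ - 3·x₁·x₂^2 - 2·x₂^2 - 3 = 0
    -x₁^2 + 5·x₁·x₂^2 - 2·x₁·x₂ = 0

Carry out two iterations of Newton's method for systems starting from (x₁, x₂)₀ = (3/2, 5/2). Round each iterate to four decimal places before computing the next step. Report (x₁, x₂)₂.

(0.4317, 0.6316)

At (3/2, 5/2): F = (-60.5000, 37.1250).
Jacobian J = [[-6·x₁·x₂ - 3·x₂^2, -3·x₁^2 - 6·x₁·x₂ - 4·x₂], [-2·x₁ + 5·x₂^2 - 2·x₂, 10·x₁·x₂ - 2·x₁]].
At the point, J = [[-41.2500, -39.2500], [23.2500, 34.5000]] (det J = -510.5625).
Solving J·Δ = −F gives Δ = (-1.2341, -0.2444).
Then the next iterate is (x₁, x₂)₁ = (0.2659, 2.2556).
Round to (0.2659, 2.2556) and repeat: F = (-17.712378, 5.493908), J = [[-18.861778, -12.833093], [20.395657, 5.465840]].
Δ = (0.1658, -1.6240), so (x₁, x₂)₂ = (0.4317, 0.6316).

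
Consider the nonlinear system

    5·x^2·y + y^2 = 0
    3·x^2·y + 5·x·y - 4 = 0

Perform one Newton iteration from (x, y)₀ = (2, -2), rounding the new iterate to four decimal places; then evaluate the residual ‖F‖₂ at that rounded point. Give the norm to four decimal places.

At (2, -2): F = (-36.0000, -48.0000).
Jacobian J = [[10·x·y, 5·x^2 + 2·y], [6·x·y + 5·y, 3·x^2 + 5·x]].
At the point, J = [[-40.0000, 16.0000], [-34.0000, 22.0000]] (det J = -336.0000).
Solving J·Δ = −F gives Δ = (-0.0714, 2.0714).
Then the next iterate is (x, y)₁ = (1.9286, 0.0714).
Re-evaluating at (1.9286, 0.0714): F = (1.332959, -2.514773), so ‖F‖₂ = 2.8462.

2.8462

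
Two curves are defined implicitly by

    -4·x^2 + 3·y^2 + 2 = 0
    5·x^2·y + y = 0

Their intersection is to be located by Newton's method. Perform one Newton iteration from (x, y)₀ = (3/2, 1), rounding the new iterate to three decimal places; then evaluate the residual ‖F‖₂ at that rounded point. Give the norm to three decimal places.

3.750

At (3/2, 1): F = (-4.000, 12.250).
Jacobian J = [[-8·x, 6·y], [10·x·y, 5·x^2 + 1]].
At the point, J = [[-12.000, 6.000], [15.000, 12.250]] (det J = -237.000).
Solving J·Δ = −F gives Δ = (-0.517, -0.367).
Then the next iterate is (x, y)₁ = (0.983, 0.633).
Re-evaluating at (0.983, 0.633): F = (-0.66309, 3.69130), so ‖F‖₂ = 3.750.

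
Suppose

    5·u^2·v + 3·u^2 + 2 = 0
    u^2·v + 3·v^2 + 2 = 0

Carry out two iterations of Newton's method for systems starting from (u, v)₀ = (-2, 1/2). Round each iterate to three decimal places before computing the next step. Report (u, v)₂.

(-1.645, -1.069)

At (-2, 1/2): F = (24.000, 4.750).
Jacobian J = [[10·u·v + 6·u, 5·u^2], [2·u·v, u^2 + 6·v]].
At the point, J = [[-22.000, 20.000], [-2.000, 7.000]] (det J = -114.000).
Solving J·Δ = −F gives Δ = (0.640, -0.496).
Then the next iterate is (u, v)₁ = (-1.360, 0.004).
Round to (-1.360, 0.004) and repeat: F = (7.58579, 2.00745), J = [[-8.21440, 9.248], [-0.01088, 1.87360]].
Δ = (-0.285, -1.073), so (u, v)₂ = (-1.645, -1.069).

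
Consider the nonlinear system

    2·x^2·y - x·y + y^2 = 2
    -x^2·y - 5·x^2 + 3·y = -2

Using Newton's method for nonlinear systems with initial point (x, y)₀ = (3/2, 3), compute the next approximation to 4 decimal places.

(1.1700, 1.7723)

At (3/2, 3): F = (16.0000, -7.0000).
Jacobian J = [[4·x·y - y, 2·x^2 - x + 2·y], [-2·x·y - 10·x, -x^2 + 3]].
At the point, J = [[15.0000, 9.0000], [-24.0000, 0.7500]] (det J = 227.2500).
Solving J·Δ = −F gives Δ = (-0.3300, -1.2277).
Then the next iterate is (x, y)₁ = (1.1700, 1.7723).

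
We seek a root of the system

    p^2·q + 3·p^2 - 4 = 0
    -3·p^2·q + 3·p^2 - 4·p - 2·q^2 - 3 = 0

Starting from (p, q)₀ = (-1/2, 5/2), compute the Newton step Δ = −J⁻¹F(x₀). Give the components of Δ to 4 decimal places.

At (-1/2, 5/2): F = (-2.6250, -14.6250).
Jacobian J = [[2·p·q + 6·p, p^2], [-6·p·q + 6·p - 4, -3·p^2 - 4·q]].
At the point, J = [[-5.5000, 0.2500], [0.5000, -10.7500]] (det J = 59.0000).
Solving J·Δ = −F gives Δ = (-0.5403, -1.3856).

(-0.5403, -1.3856)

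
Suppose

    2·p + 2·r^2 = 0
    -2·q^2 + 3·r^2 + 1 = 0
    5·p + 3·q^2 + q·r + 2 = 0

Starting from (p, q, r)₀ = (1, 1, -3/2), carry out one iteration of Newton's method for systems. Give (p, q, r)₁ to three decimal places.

At (1, 1, -3/2): F = (6.500, 5.750, 8.500).
Jacobian J = [[2, 0, 4·r], [0, -4·q, 6·r], [5, 6·q + r, q]].
At the point, J = [[2.000, 0.000, -6.000], [0.000, -4.000, -9.000], [5.000, 4.500, 1.000]] (det J = -47.000).
Solving J·Δ = −F gives Δ = (-2.596, 0.947, 0.218).
Then the next iterate is (p, q, r)₁ = (-1.596, 1.947, -1.282).

(-1.596, 1.947, -1.282)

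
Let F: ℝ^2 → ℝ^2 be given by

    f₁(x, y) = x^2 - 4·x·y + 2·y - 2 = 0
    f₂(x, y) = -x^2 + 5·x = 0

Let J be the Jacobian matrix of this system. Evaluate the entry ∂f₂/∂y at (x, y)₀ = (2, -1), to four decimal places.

∂f₂/∂y = 0.
At (2, -1) this is 0.0000.

0.0000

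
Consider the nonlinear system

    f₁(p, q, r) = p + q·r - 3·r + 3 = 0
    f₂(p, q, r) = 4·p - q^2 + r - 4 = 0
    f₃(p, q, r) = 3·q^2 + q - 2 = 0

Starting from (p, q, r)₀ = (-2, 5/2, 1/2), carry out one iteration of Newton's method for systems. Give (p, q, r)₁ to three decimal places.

(-0.094, 1.297, 4.609)

At (-2, 5/2, 1/2): F = (0.750, -17.750, 19.250).
Jacobian J = [[1, r, q - 3], [4, -2·q, 1], [0, 6·q + 1, 0]].
At the point, J = [[1.000, 0.500, -0.500], [4.000, -5.000, 1.000], [0.000, 16.000, 0.000]] (det J = -48.000).
Solving J·Δ = −F gives Δ = (1.906, -1.203, 4.109).
Then the next iterate is (p, q, r)₁ = (-0.094, 1.297, 4.609).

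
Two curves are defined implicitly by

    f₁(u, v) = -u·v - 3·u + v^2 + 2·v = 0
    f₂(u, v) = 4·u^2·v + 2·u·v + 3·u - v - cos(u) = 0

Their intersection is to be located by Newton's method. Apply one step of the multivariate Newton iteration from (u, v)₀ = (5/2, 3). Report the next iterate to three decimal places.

At (5/2, 3): F = (0.000, 95.30114).
Jacobian J = [[-v - 3, -u + 2·v + 2], [8·u·v + 2·v + sin(u) + 3, 4·u^2 + 2·u - 1]].
At the point, J = [[-6.000, 5.500], [69.59847, 29.000]] (det J = -556.79160).
Solving J·Δ = −F gives Δ = (-0.941, -1.027).
Then the next iterate is (u, v)₁ = (1.559, 1.973).

(1.559, 1.973)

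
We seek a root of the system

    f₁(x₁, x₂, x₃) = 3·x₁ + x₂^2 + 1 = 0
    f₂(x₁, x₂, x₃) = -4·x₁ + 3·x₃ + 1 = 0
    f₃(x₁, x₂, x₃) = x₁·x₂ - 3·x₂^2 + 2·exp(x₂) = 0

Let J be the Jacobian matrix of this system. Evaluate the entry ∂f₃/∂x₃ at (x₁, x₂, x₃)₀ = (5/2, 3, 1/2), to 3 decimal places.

∂f₃/∂x₃ = 0.
At (5/2, 3, 1/2) this is 0.000.

0.000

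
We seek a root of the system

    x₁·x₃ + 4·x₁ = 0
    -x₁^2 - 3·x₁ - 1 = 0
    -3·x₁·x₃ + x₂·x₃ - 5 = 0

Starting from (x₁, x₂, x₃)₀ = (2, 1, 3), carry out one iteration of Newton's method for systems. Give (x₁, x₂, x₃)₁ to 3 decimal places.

At (2, 1, 3): F = (14.000, -11.000, -20.000).
Jacobian J = [[x₃ + 4, 0, x₁], [-2·x₁ - 3, 0, 0], [-3·x₃, x₃, -3·x₁ + x₂]].
At the point, J = [[7.000, 0.000, 2.000], [-7.000, 0.000, 0.000], [-9.000, 3.000, -5.000]] (det J = -42.000).
Solving J·Δ = −F gives Δ = (-1.571, -0.548, -1.500).
Then the next iterate is (x₁, x₂, x₃)₁ = (0.429, 0.452, 1.500).

(0.429, 0.452, 1.500)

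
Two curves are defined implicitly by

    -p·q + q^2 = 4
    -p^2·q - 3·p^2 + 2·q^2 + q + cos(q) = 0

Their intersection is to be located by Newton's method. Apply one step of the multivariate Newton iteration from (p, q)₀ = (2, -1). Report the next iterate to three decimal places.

(1.484, -1.379)

At (2, -1): F = (-1.000, -6.45970).
Jacobian J = [[-q, -p + 2·q], [-2·p·q - 6·p, -p^2 + 4·q - sin(q) + 1]].
At the point, J = [[1.000, -4.000], [-8.000, -6.15853]] (det J = -38.15853).
Solving J·Δ = −F gives Δ = (-0.516, -0.379).
Then the next iterate is (p, q)₁ = (1.484, -1.379).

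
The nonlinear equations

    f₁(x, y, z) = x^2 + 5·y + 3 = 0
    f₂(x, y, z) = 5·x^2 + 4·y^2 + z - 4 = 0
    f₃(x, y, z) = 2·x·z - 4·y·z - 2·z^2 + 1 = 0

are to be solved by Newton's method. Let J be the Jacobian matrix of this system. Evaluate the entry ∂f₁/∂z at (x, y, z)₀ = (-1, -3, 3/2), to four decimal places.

∂f₁/∂z = 0.
At (-1, -3, 3/2) this is 0.0000.

0.0000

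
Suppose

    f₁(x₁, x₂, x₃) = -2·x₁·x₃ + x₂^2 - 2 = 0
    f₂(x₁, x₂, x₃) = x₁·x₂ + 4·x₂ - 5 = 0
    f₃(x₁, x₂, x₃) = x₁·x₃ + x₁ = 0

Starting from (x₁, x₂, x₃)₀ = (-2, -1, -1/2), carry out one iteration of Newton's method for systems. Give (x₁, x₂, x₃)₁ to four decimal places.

(10.0000, 8.5000, 2.0000)

At (-2, -1, -1/2): F = (-3.0000, -7.0000, -1.0000).
Jacobian J = [[-2·x₃, 2·x₂, -2·x₁], [x₂, x₁ + 4, 0], [x₃ + 1, 0, x₁]].
At the point, J = [[1.0000, -2.0000, 4.0000], [-1.0000, 2.0000, 0.0000], [0.5000, 0.0000, -2.0000]] (det J = -4.0000).
Solving J·Δ = −F gives Δ = (12.0000, 9.5000, 2.5000).
Then the next iterate is (x₁, x₂, x₃)₁ = (10.0000, 8.5000, 2.0000).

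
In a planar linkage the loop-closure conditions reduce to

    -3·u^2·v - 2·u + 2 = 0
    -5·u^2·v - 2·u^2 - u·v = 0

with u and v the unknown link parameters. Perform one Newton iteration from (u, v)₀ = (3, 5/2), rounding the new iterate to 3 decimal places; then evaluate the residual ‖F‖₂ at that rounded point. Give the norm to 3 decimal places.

At (3, 5/2): F = (-71.500, -138.000).
Jacobian J = [[-6·u·v - 2, -3·u^2], [-10·u·v - 4·u - v, -5·u^2 - u]].
At the point, J = [[-47.000, -27.000], [-89.500, -48.000]] (det J = -160.500).
Solving J·Δ = −F gives Δ = (-1.832, 0.540).
Then the next iterate is (u, v)₁ = (1.168, 3.040).
Re-evaluating at (1.168, 3.040): F = (-12.77772, -27.01537), so ‖F‖₂ = 29.885.

29.885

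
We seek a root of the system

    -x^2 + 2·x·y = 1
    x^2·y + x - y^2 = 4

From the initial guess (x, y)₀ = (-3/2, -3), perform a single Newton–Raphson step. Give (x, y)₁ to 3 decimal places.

At (-3/2, -3): F = (5.750, -21.250).
Jacobian J = [[-2·x + 2·y, 2·x], [2·x·y + 1, x^2 - 2·y]].
At the point, J = [[-3.000, -3.000], [10.000, 8.250]] (det J = 5.250).
Solving J·Δ = −F gives Δ = (3.107, -1.190).
Then the next iterate is (x, y)₁ = (1.607, -4.190).

(1.607, -4.190)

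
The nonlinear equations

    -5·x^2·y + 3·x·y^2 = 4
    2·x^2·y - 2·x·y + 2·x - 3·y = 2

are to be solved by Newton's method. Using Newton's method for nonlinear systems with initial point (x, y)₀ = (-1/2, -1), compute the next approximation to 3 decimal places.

At (-1/2, -1): F = (-4.250, -1.500).
Jacobian J = [[-10·x·y + 3·y^2, -5·x^2 + 6·x·y], [4·x·y - 2·y + 2, 2·x^2 - 2·x - 3]].
At the point, J = [[-2.000, 1.750], [6.000, -1.500]] (det J = -7.500).
Solving J·Δ = −F gives Δ = (1.200, 3.800).
Then the next iterate is (x, y)₁ = (0.700, 2.800).

(0.700, 2.800)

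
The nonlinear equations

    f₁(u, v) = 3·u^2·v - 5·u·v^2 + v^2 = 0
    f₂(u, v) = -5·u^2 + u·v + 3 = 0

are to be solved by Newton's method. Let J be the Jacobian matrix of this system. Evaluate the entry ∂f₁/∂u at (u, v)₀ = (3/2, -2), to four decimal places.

-38.0000

∂f₁/∂u = 6·u·v - 5·v^2.
At (3/2, -2) this is -38.0000.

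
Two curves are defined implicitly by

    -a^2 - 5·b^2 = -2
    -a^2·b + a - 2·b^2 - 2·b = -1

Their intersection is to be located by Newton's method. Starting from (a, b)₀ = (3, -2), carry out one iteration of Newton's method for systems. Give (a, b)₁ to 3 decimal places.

At (3, -2): F = (-27.000, 18.000).
Jacobian J = [[-2·a, -10·b], [-2·a·b + 1, -a^2 - 4·b - 2]].
At the point, J = [[-6.000, 20.000], [13.000, -3.000]] (det J = -242.000).
Solving J·Δ = −F gives Δ = (-1.153, 1.004).
Then the next iterate is (a, b)₁ = (1.847, -0.996).

(1.847, -0.996)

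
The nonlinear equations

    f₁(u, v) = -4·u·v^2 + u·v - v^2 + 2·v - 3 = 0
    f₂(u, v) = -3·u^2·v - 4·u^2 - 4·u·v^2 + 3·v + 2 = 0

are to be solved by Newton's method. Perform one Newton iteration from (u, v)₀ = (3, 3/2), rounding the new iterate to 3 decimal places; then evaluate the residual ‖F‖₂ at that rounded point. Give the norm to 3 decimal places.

28.319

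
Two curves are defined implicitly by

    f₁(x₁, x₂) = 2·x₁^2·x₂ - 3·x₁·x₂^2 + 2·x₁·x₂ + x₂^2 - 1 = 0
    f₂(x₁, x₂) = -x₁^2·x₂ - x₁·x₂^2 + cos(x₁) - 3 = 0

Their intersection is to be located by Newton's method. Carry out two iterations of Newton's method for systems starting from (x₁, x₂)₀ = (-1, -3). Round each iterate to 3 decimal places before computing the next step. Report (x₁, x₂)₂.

At (-1, -3): F = (35.000, 9.54030).
Jacobian J = [[4·x₁·x₂ - 3·x₂^2 + 2·x₂, 2·x₁^2 - 6·x₁·x₂ + 2·x₁ + 2·x₂], [-2·x₁·x₂ - x₂^2 - sin(x₁), -x₁^2 - 2·x₁·x₂]].
At the point, J = [[-21.000, -24.000], [-14.15853, -7.000]] (det J = -192.80470).
Solving J·Δ = −F gives Δ = (-0.083, 1.531).
Then the next iterate is (x₁, x₂)₁ = (-1.083, -1.469).
Round to (-1.083, -1.469) and repeat: F = (7.90508, 1.52873), J = [[-3.04818, -12.30378], [-4.45645, -4.35474]].
Δ = (-0.376, 0.736), so (x₁, x₂)₂ = (-1.459, -0.733).

(-1.459, -0.733)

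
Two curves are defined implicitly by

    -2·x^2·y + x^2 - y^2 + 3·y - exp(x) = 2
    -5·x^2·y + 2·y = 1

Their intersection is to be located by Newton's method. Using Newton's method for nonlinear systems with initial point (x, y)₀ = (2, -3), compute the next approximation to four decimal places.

At (2, -3): F = (0.610944, 53.0000).
Jacobian J = [[-4·x·y + 2·x - exp(x), -2·x^2 - 2·y + 3], [-10·x·y, -5·x^2 + 2]].
At the point, J = [[20.610944, 1.0000], [60.0000, -18.0000]] (det J = -430.996990).
Solving J·Δ = −F gives Δ = (-0.1485, 2.4495).
Then the next iterate is (x, y)₁ = (1.8515, -0.5505).

(1.8515, -0.5505)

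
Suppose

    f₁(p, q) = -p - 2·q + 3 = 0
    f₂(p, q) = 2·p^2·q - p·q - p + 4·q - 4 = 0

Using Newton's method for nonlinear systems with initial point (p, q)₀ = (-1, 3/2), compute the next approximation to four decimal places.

(-0.0833, 1.5417)

At (-1, 3/2): F = (1.0000, 7.5000).
Jacobian J = [[-1, -2], [4·p·q - q - 1, 2·p^2 - p + 4]].
At the point, J = [[-1.0000, -2.0000], [-8.5000, 7.0000]] (det J = -24.0000).
Solving J·Δ = −F gives Δ = (0.9167, 0.0417).
Then the next iterate is (p, q)₁ = (-0.0833, 1.5417).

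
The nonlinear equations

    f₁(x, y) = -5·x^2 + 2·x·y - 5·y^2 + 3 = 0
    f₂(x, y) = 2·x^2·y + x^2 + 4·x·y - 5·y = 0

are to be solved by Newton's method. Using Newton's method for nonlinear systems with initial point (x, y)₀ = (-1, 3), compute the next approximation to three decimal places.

(-2.528, 0.580)

At (-1, 3): F = (-53.000, -20.000).
Jacobian J = [[-10·x + 2·y, 2·x - 10·y], [4·x·y + 2·x + 4·y, 2·x^2 + 4·x - 5]].
At the point, J = [[16.000, -32.000], [-2.000, -7.000]] (det J = -176.000).
Solving J·Δ = −F gives Δ = (-1.528, -2.420).
Then the next iterate is (x, y)₁ = (-2.528, 0.580).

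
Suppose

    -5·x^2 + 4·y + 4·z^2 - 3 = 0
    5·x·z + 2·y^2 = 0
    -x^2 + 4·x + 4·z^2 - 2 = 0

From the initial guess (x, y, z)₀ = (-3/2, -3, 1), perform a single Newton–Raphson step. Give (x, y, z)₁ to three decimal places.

(-0.281, -1.438, 0.714)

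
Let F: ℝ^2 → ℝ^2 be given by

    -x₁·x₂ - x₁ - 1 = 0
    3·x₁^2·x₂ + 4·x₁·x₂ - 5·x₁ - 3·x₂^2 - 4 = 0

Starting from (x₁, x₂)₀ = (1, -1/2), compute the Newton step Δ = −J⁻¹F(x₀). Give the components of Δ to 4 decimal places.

(-1.8833, -0.5583)

At (1, -1/2): F = (-1.5000, -13.2500).
Jacobian J = [[-x₂ - 1, -x₁], [6·x₁·x₂ + 4·x₂ - 5, 3·x₁^2 + 4·x₁ - 6·x₂]].
At the point, J = [[-0.5000, -1.0000], [-10.0000, 10.0000]] (det J = -15.0000).
Solving J·Δ = −F gives Δ = (-1.8833, -0.5583).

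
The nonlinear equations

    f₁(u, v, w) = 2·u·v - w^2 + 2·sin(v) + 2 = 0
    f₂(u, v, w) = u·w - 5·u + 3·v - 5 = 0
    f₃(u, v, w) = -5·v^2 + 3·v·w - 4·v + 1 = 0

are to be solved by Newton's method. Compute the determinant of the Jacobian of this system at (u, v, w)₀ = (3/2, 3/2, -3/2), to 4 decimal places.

696.3881

J = [[2·v, 2·u + 2·cos(v), -2·w], [w - 5, 3, u], [0, -10·v + 3·w - 4, 3·v]].
At the point, J = [[3.0000, 3.141474, 3.0000], [-6.5000, 3.0000, 1.5000], [0.0000, -23.5000, 4.5000]].
det J = 696.3881.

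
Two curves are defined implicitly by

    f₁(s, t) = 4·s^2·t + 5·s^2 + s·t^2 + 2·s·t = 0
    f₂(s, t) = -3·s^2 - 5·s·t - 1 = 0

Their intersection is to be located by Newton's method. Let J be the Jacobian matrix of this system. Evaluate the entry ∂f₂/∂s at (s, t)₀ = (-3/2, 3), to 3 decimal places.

∂f₂/∂s = -6·s - 5·t.
At (-3/2, 3) this is -6.000.

-6.000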